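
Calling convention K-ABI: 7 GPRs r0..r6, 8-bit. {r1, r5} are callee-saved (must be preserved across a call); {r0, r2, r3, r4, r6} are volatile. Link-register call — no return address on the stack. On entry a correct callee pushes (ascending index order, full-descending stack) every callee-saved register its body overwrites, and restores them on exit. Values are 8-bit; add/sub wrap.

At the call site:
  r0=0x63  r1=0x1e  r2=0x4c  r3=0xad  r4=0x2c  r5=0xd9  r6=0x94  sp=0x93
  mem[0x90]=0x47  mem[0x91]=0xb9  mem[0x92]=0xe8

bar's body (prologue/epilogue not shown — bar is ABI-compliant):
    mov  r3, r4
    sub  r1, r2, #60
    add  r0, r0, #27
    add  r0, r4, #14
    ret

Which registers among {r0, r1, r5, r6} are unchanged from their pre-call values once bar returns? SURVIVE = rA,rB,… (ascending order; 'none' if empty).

SURVIVE = r1,r5,r6

prologue: push r1 -> mem[0x92]=0x1e, sp=0x92
body[0] mov  r3, r4 -> r3=0x2c
body[1] sub  r1, r2, #60 -> r1=0x10
body[2] add  r0, r0, #27 -> r0=0x7e
body[3] add  r0, r4, #14 -> r0=0x3a
epilogue: pop r1=0x1e, sp=0x93
r0: caller-saved, written=True
r1: callee-saved, written=True
r5: callee-saved, written=False
r6: caller-saved, written=False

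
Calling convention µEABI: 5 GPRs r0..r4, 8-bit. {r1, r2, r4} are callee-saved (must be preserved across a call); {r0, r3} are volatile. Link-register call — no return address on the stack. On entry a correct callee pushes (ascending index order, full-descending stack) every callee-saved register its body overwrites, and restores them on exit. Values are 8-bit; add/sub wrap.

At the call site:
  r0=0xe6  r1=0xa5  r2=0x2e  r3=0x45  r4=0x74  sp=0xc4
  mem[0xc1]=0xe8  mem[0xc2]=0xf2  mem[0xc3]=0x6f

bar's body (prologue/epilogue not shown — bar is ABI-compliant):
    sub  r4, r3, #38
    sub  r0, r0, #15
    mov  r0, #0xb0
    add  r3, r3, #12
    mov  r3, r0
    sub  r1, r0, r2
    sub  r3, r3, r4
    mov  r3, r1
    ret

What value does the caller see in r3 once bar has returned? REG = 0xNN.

REG = 0x82

prologue: push r1 → mem[0xc3]=0xa5, sp=0xc3
prologue: push r4 → mem[0xc2]=0x74, sp=0xc2
body[0] sub  r4, r3, #38 → r4=0x1f
body[1] sub  r0, r0, #15 → r0=0xd7
body[2] mov  r0, #0xb0 → r0=0xb0
body[3] add  r3, r3, #12 → r3=0x51
body[4] mov  r3, r0 → r3=0xb0
body[5] sub  r1, r0, r2 → r1=0x82
body[6] sub  r3, r3, r4 → r3=0x91
body[7] mov  r3, r1 → r3=0x82
epilogue: pop r4=0x74, sp=0xc3
epilogue: pop r1=0xa5, sp=0xc4
r3 is caller-saved → body value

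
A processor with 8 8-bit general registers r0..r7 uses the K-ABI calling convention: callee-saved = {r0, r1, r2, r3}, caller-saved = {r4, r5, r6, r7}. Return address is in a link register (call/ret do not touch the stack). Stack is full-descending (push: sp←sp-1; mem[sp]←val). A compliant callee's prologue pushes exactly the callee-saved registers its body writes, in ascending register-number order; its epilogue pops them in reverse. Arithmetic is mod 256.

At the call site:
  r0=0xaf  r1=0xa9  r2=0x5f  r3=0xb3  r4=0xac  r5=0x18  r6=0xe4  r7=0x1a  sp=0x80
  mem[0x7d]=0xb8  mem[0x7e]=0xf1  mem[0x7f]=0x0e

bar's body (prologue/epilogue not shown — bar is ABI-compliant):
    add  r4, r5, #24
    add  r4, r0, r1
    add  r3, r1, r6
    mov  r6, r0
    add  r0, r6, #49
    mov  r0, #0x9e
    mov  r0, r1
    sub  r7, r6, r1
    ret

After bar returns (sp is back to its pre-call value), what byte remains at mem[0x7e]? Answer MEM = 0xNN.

MEM = 0xb3

prologue: push r0 → mem[0x7f]=0xaf, sp=0x7f
prologue: push r3 → mem[0x7e]=0xb3, sp=0x7e
body[0] add  r4, r5, #24 → r4=0x30
body[1] add  r4, r0, r1 → r4=0x58
body[2] add  r3, r1, r6 → r3=0x8d
body[3] mov  r6, r0 → r6=0xaf
body[4] add  r0, r6, #49 → r0=0xe0
body[5] mov  r0, #0x9e → r0=0x9e
body[6] mov  r0, r1 → r0=0xa9
body[7] sub  r7, r6, r1 → r7=0x06
epilogue: pop r3=0xb3, sp=0x7f
epilogue: pop r0=0xaf, sp=0x80
prologue pushed ['r0', 'r3'] at ['0x7f', '0x7e']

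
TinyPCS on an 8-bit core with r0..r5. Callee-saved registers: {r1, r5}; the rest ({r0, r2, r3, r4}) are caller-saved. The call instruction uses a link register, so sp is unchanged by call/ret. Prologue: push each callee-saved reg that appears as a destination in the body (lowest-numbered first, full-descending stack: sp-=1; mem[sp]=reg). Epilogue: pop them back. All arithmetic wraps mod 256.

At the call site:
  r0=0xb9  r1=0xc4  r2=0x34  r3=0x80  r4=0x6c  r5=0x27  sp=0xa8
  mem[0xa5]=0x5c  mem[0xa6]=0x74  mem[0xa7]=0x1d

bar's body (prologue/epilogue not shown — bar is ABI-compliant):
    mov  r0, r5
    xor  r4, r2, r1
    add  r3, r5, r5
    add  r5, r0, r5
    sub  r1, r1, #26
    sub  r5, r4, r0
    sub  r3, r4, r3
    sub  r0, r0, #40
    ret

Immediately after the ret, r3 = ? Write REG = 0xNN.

prologue: push r1 → mem[0xa7]=0xc4, sp=0xa7
prologue: push r5 → mem[0xa6]=0x27, sp=0xa6
body[0] mov  r0, r5 → r0=0x27
body[1] xor  r4, r2, r1 → r4=0xf0
body[2] add  r3, r5, r5 → r3=0x4e
body[3] add  r5, r0, r5 → r5=0x4e
body[4] sub  r1, r1, #26 → r1=0xaa
body[5] sub  r5, r4, r0 → r5=0xc9
body[6] sub  r3, r4, r3 → r3=0xa2
body[7] sub  r0, r0, #40 → r0=0xff
epilogue: pop r5=0x27, sp=0xa7
epilogue: pop r1=0xc4, sp=0xa8
r3 is caller-saved → body value

REG = 0xa2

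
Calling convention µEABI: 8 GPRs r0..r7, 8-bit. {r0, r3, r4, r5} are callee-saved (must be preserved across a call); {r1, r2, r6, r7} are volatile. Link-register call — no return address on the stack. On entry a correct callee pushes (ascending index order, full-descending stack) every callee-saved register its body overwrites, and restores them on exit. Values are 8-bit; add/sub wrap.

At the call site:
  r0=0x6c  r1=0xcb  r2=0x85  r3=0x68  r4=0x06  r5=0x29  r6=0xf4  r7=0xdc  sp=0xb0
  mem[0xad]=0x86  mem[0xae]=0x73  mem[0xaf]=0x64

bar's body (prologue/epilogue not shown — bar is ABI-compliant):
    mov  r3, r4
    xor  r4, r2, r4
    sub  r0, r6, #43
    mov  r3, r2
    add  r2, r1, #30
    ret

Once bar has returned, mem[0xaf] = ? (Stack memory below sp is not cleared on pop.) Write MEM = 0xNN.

MEM = 0x6c

prologue: push r0 → mem[0xaf]=0x6c, sp=0xaf
prologue: push r3 → mem[0xae]=0x68, sp=0xae
prologue: push r4 → mem[0xad]=0x06, sp=0xad
body[0] mov  r3, r4 → r3=0x06
body[1] xor  r4, r2, r4 → r4=0x83
body[2] sub  r0, r6, #43 → r0=0xc9
body[3] mov  r3, r2 → r3=0x85
body[4] add  r2, r1, #30 → r2=0xe9
epilogue: pop r4=0x06, sp=0xae
epilogue: pop r3=0x68, sp=0xaf
epilogue: pop r0=0x6c, sp=0xb0
prologue pushed ['r0', 'r3', 'r4'] at ['0xaf', '0xae', '0xad']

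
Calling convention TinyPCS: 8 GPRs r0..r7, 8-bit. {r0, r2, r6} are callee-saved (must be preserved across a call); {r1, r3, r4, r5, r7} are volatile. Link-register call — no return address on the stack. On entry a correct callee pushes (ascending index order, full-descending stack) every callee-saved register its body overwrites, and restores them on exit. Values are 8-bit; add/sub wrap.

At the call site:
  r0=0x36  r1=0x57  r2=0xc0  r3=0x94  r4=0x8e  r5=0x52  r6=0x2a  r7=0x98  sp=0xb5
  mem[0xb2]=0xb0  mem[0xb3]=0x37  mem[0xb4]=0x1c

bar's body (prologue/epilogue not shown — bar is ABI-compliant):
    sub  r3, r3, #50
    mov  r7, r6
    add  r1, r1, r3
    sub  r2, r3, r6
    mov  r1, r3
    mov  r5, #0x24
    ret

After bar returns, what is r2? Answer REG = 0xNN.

REG = 0xc0

prologue: push r2 → mem[0xb4]=0xc0, sp=0xb4
body[0] sub  r3, r3, #50 → r3=0x62
body[1] mov  r7, r6 → r7=0x2a
body[2] add  r1, r1, r3 → r1=0xb9
body[3] sub  r2, r3, r6 → r2=0x38
body[4] mov  r1, r3 → r1=0x62
body[5] mov  r5, #0x24 → r5=0x24
epilogue: pop r2=0xc0, sp=0xb5
r2 is callee-saved → restored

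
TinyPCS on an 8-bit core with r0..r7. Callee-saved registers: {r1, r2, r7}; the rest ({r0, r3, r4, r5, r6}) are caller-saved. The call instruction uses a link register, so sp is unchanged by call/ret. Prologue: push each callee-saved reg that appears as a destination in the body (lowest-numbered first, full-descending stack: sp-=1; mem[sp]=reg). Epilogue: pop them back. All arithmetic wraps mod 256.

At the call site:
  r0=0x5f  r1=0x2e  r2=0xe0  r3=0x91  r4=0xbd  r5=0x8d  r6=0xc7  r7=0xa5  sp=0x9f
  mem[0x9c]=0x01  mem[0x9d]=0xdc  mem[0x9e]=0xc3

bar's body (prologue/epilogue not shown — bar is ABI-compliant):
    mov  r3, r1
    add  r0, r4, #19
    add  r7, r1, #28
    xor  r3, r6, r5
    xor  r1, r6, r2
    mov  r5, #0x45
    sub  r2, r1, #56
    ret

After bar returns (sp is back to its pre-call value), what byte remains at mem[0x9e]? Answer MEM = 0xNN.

MEM = 0x2e

prologue: push r1 → mem[0x9e]=0x2e, sp=0x9e
prologue: push r2 → mem[0x9d]=0xe0, sp=0x9d
prologue: push r7 → mem[0x9c]=0xa5, sp=0x9c
body[0] mov  r3, r1 → r3=0x2e
body[1] add  r0, r4, #19 → r0=0xd0
body[2] add  r7, r1, #28 → r7=0x4a
body[3] xor  r3, r6, r5 → r3=0x4a
body[4] xor  r1, r6, r2 → r1=0x27
body[5] mov  r5, #0x45 → r5=0x45
body[6] sub  r2, r1, #56 → r2=0xef
epilogue: pop r7=0xa5, sp=0x9d
epilogue: pop r2=0xe0, sp=0x9e
epilogue: pop r1=0x2e, sp=0x9f
prologue pushed ['r1', 'r2', 'r7'] at ['0x9e', '0x9d', '0x9c']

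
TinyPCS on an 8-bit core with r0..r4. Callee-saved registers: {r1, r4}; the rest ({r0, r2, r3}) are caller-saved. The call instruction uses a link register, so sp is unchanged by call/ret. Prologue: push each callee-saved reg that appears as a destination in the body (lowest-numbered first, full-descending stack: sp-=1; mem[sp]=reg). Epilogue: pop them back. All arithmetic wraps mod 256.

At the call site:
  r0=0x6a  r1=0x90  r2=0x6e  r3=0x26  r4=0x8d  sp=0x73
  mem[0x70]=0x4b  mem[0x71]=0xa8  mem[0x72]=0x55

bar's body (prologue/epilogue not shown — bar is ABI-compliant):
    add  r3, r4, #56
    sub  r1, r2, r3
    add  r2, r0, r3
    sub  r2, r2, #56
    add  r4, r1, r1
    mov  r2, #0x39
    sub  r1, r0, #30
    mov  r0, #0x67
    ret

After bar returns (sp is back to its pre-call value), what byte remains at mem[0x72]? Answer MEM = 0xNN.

prologue: push r1 -> mem[0x72]=0x90, sp=0x72
prologue: push r4 -> mem[0x71]=0x8d, sp=0x71
body[0] add  r3, r4, #56 -> r3=0xc5
body[1] sub  r1, r2, r3 -> r1=0xa9
body[2] add  r2, r0, r3 -> r2=0x2f
body[3] sub  r2, r2, #56 -> r2=0xf7
body[4] add  r4, r1, r1 -> r4=0x52
body[5] mov  r2, #0x39 -> r2=0x39
body[6] sub  r1, r0, #30 -> r1=0x4c
body[7] mov  r0, #0x67 -> r0=0x67
epilogue: pop r4=0x8d, sp=0x72
epilogue: pop r1=0x90, sp=0x73
prologue pushed ['r1', 'r4'] at ['0x72', '0x71']

MEM = 0x90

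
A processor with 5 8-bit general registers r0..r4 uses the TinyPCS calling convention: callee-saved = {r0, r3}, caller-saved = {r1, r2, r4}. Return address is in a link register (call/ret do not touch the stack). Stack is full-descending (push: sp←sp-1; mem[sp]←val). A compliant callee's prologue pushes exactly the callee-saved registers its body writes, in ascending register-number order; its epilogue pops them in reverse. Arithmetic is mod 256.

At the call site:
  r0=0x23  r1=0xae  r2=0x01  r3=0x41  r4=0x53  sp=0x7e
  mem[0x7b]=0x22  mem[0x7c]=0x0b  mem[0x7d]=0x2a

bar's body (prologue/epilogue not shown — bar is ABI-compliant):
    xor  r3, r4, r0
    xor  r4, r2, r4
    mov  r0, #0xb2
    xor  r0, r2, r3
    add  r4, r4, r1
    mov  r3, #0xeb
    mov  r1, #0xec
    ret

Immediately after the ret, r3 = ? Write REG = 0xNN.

REG = 0x41

prologue: push r0 -> mem[0x7d]=0x23, sp=0x7d
prologue: push r3 -> mem[0x7c]=0x41, sp=0x7c
body[0] xor  r3, r4, r0 -> r3=0x70
body[1] xor  r4, r2, r4 -> r4=0x52
body[2] mov  r0, #0xb2 -> r0=0xb2
body[3] xor  r0, r2, r3 -> r0=0x71
body[4] add  r4, r4, r1 -> r4=0x00
body[5] mov  r3, #0xeb -> r3=0xeb
body[6] mov  r1, #0xec -> r1=0xec
epilogue: pop r3=0x41, sp=0x7d
epilogue: pop r0=0x23, sp=0x7e
r3 is callee-saved -> restored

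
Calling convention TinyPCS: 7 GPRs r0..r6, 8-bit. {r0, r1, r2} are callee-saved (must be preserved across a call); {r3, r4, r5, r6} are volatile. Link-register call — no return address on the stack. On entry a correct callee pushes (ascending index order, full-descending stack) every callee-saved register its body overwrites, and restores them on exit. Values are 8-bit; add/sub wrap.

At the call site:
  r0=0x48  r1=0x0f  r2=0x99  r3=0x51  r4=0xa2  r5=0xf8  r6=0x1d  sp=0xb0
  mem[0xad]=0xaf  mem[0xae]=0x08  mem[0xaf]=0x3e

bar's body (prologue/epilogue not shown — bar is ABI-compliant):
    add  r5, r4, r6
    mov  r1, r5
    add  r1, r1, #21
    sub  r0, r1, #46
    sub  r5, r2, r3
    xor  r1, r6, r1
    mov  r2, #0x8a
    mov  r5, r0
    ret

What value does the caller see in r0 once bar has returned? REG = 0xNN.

prologue: push r0 -> mem[0xaf]=0x48, sp=0xaf
prologue: push r1 -> mem[0xae]=0x0f, sp=0xae
prologue: push r2 -> mem[0xad]=0x99, sp=0xad
body[0] add  r5, r4, r6 -> r5=0xbf
body[1] mov  r1, r5 -> r1=0xbf
body[2] add  r1, r1, #21 -> r1=0xd4
body[3] sub  r0, r1, #46 -> r0=0xa6
body[4] sub  r5, r2, r3 -> r5=0x48
body[5] xor  r1, r6, r1 -> r1=0xc9
body[6] mov  r2, #0x8a -> r2=0x8a
body[7] mov  r5, r0 -> r5=0xa6
epilogue: pop r2=0x99, sp=0xae
epilogue: pop r1=0x0f, sp=0xaf
epilogue: pop r0=0x48, sp=0xb0
r0 is callee-saved -> restored

REG = 0x48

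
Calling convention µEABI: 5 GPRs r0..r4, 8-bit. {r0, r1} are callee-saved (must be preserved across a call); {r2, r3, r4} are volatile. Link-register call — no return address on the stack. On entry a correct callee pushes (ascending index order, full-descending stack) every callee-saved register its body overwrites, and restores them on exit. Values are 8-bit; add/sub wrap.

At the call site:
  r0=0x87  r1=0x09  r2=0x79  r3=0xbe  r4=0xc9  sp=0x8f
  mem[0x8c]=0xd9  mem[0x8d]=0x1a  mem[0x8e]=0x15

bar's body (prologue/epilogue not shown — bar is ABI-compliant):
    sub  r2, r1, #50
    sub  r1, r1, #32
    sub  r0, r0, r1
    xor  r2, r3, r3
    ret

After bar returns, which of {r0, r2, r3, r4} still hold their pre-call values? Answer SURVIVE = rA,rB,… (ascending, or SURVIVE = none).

SURVIVE = r0,r3,r4

prologue: push r0 → mem[0x8e]=0x87, sp=0x8e
prologue: push r1 → mem[0x8d]=0x09, sp=0x8d
body[0] sub  r2, r1, #50 → r2=0xd7
body[1] sub  r1, r1, #32 → r1=0xe9
body[2] sub  r0, r0, r1 → r0=0x9e
body[3] xor  r2, r3, r3 → r2=0x00
epilogue: pop r1=0x09, sp=0x8e
epilogue: pop r0=0x87, sp=0x8f
r0: callee-saved, written=True
r2: caller-saved, written=True
r3: caller-saved, written=False
r4: caller-saved, written=False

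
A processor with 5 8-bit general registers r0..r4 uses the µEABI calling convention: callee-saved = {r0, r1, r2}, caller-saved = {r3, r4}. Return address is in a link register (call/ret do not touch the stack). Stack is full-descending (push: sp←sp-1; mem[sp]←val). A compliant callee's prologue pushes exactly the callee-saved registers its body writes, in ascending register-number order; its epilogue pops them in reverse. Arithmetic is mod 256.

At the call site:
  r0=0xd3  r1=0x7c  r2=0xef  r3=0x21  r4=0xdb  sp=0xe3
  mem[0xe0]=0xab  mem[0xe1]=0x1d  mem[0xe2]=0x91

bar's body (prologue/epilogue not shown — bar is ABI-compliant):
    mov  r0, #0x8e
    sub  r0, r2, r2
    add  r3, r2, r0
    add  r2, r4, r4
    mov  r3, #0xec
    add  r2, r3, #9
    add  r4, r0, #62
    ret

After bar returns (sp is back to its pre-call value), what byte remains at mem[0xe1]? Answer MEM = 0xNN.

prologue: push r0 → mem[0xe2]=0xd3, sp=0xe2
prologue: push r2 → mem[0xe1]=0xef, sp=0xe1
body[0] mov  r0, #0x8e → r0=0x8e
body[1] sub  r0, r2, r2 → r0=0x00
body[2] add  r3, r2, r0 → r3=0xef
body[3] add  r2, r4, r4 → r2=0xb6
body[4] mov  r3, #0xec → r3=0xec
body[5] add  r2, r3, #9 → r2=0xf5
body[6] add  r4, r0, #62 → r4=0x3e
epilogue: pop r2=0xef, sp=0xe2
epilogue: pop r0=0xd3, sp=0xe3
prologue pushed ['r0', 'r2'] at ['0xe2', '0xe1']

MEM = 0xef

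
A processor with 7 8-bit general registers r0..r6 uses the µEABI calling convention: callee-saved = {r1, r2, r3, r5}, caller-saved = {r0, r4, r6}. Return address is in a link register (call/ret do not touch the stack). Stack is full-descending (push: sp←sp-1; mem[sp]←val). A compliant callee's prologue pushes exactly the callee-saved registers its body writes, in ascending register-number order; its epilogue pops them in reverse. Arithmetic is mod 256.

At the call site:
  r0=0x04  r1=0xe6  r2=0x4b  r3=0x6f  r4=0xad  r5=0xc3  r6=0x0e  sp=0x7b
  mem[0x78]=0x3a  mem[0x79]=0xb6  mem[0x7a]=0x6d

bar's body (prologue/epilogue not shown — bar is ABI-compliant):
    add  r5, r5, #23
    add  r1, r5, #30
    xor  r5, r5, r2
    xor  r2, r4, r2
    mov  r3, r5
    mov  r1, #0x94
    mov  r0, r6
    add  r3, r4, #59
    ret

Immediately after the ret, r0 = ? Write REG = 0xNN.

prologue: push r1 -> mem[0x7a]=0xe6, sp=0x7a
prologue: push r2 -> mem[0x79]=0x4b, sp=0x79
prologue: push r3 -> mem[0x78]=0x6f, sp=0x78
prologue: push r5 -> mem[0x77]=0xc3, sp=0x77
body[0] add  r5, r5, #23 -> r5=0xda
body[1] add  r1, r5, #30 -> r1=0xf8
body[2] xor  r5, r5, r2 -> r5=0x91
body[3] xor  r2, r4, r2 -> r2=0xe6
body[4] mov  r3, r5 -> r3=0x91
body[5] mov  r1, #0x94 -> r1=0x94
body[6] mov  r0, r6 -> r0=0x0e
body[7] add  r3, r4, #59 -> r3=0xe8
epilogue: pop r5=0xc3, sp=0x78
epilogue: pop r3=0x6f, sp=0x79
epilogue: pop r2=0x4b, sp=0x7a
epilogue: pop r1=0xe6, sp=0x7b
r0 is caller-saved -> body value

REG = 0x0e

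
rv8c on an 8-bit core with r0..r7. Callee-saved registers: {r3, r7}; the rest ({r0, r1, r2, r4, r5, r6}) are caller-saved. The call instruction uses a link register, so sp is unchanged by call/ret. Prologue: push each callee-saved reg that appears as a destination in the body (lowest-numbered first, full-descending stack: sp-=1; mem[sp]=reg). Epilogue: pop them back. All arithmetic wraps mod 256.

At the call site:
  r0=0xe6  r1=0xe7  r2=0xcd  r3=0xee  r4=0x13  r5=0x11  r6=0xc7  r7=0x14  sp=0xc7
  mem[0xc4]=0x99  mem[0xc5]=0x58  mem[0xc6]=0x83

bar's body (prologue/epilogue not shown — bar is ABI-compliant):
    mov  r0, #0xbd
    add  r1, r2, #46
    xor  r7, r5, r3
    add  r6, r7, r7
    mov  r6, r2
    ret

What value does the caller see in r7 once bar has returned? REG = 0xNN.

REG = 0x14

prologue: push r7 → mem[0xc6]=0x14, sp=0xc6
body[0] mov  r0, #0xbd → r0=0xbd
body[1] add  r1, r2, #46 → r1=0xfb
body[2] xor  r7, r5, r3 → r7=0xff
body[3] add  r6, r7, r7 → r6=0xfe
body[4] mov  r6, r2 → r6=0xcd
epilogue: pop r7=0x14, sp=0xc7
r7 is callee-saved → restored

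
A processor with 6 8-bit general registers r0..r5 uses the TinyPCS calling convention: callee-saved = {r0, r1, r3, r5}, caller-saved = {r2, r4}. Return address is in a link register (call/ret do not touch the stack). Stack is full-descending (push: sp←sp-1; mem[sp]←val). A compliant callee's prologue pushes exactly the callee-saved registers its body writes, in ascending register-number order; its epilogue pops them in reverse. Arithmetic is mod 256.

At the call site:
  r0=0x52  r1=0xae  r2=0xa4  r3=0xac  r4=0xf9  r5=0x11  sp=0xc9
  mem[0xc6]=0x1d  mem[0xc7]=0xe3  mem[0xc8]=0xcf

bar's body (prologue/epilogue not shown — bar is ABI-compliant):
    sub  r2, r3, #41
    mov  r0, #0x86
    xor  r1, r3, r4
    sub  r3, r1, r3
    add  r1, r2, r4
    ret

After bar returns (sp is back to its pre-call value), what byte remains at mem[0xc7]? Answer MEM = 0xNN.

prologue: push r0 → mem[0xc8]=0x52, sp=0xc8
prologue: push r1 → mem[0xc7]=0xae, sp=0xc7
prologue: push r3 → mem[0xc6]=0xac, sp=0xc6
body[0] sub  r2, r3, #41 → r2=0x83
body[1] mov  r0, #0x86 → r0=0x86
body[2] xor  r1, r3, r4 → r1=0x55
body[3] sub  r3, r1, r3 → r3=0xa9
body[4] add  r1, r2, r4 → r1=0x7c
epilogue: pop r3=0xac, sp=0xc7
epilogue: pop r1=0xae, sp=0xc8
epilogue: pop r0=0x52, sp=0xc9
prologue pushed ['r0', 'r1', 'r3'] at ['0xc8', '0xc7', '0xc6']

MEM = 0xae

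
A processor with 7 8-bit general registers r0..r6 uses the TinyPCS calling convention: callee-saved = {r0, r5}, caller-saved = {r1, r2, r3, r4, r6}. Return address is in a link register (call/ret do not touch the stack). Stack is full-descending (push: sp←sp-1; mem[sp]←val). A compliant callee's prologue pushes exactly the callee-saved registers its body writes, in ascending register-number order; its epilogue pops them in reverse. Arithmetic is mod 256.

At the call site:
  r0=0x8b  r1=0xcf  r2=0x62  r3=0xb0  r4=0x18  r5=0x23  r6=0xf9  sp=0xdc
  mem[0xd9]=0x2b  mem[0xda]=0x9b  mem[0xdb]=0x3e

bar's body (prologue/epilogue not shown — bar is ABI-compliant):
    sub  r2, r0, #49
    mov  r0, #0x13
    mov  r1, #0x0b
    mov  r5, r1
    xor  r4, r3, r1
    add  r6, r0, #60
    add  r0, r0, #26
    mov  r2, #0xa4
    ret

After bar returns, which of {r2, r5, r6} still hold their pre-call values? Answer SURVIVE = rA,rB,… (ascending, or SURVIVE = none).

prologue: push r0 → mem[0xdb]=0x8b, sp=0xdb
prologue: push r5 → mem[0xda]=0x23, sp=0xda
body[0] sub  r2, r0, #49 → r2=0x5a
body[1] mov  r0, #0x13 → r0=0x13
body[2] mov  r1, #0x0b → r1=0x0b
body[3] mov  r5, r1 → r5=0x0b
body[4] xor  r4, r3, r1 → r4=0xbb
body[5] add  r6, r0, #60 → r6=0x4f
body[6] add  r0, r0, #26 → r0=0x2d
body[7] mov  r2, #0xa4 → r2=0xa4
epilogue: pop r5=0x23, sp=0xdb
epilogue: pop r0=0x8b, sp=0xdc
r2: caller-saved, written=True
r5: callee-saved, written=True
r6: caller-saved, written=True

SURVIVE = r5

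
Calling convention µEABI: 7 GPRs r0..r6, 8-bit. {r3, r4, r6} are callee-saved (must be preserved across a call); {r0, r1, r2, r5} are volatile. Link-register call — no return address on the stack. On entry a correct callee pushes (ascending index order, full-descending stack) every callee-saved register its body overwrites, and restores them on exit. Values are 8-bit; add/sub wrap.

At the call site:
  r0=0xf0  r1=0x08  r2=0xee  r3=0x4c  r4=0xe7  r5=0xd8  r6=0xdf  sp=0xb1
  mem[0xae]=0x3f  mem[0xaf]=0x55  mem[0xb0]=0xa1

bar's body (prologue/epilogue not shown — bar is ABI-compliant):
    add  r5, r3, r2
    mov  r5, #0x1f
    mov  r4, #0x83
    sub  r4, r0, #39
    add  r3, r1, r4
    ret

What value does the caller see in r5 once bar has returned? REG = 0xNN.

REG = 0x1f

prologue: push r3 -> mem[0xb0]=0x4c, sp=0xb0
prologue: push r4 -> mem[0xaf]=0xe7, sp=0xaf
body[0] add  r5, r3, r2 -> r5=0x3a
body[1] mov  r5, #0x1f -> r5=0x1f
body[2] mov  r4, #0x83 -> r4=0x83
body[3] sub  r4, r0, #39 -> r4=0xc9
body[4] add  r3, r1, r4 -> r3=0xd1
epilogue: pop r4=0xe7, sp=0xb0
epilogue: pop r3=0x4c, sp=0xb1
r5 is caller-saved -> body value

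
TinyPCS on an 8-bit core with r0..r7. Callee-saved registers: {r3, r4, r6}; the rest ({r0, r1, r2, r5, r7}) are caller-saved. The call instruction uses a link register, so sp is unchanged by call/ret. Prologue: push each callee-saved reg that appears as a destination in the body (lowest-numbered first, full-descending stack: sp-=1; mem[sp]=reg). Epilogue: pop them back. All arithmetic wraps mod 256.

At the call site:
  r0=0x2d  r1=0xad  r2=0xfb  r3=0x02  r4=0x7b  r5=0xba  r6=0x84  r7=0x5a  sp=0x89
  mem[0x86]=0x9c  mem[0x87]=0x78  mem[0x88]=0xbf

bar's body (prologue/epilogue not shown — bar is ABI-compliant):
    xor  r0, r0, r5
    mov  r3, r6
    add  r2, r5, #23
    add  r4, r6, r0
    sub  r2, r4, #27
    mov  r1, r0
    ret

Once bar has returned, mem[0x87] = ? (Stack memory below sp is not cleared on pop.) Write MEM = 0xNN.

prologue: push r3 -> mem[0x88]=0x02, sp=0x88
prologue: push r4 -> mem[0x87]=0x7b, sp=0x87
body[0] xor  r0, r0, r5 -> r0=0x97
body[1] mov  r3, r6 -> r3=0x84
body[2] add  r2, r5, #23 -> r2=0xd1
body[3] add  r4, r6, r0 -> r4=0x1b
body[4] sub  r2, r4, #27 -> r2=0x00
body[5] mov  r1, r0 -> r1=0x97
epilogue: pop r4=0x7b, sp=0x88
epilogue: pop r3=0x02, sp=0x89
prologue pushed ['r3', 'r4'] at ['0x88', '0x87']

MEM = 0x7b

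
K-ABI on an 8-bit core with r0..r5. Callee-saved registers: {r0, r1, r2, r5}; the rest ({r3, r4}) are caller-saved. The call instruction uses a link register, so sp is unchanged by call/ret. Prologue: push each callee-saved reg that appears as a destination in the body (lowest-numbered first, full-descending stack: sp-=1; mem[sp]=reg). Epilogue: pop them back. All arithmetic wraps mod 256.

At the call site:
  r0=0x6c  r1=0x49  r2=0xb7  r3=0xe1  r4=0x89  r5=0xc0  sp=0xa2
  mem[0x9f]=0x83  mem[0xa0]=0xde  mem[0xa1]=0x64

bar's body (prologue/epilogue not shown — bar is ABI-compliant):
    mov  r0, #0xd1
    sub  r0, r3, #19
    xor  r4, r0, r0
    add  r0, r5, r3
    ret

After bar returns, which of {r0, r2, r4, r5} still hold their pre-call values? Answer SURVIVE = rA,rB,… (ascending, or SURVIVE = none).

SURVIVE = r0,r2,r5

prologue: push r0 -> mem[0xa1]=0x6c, sp=0xa1
body[0] mov  r0, #0xd1 -> r0=0xd1
body[1] sub  r0, r3, #19 -> r0=0xce
body[2] xor  r4, r0, r0 -> r4=0x00
body[3] add  r0, r5, r3 -> r0=0xa1
epilogue: pop r0=0x6c, sp=0xa2
r0: callee-saved, written=True
r2: callee-saved, written=False
r4: caller-saved, written=True
r5: callee-saved, written=False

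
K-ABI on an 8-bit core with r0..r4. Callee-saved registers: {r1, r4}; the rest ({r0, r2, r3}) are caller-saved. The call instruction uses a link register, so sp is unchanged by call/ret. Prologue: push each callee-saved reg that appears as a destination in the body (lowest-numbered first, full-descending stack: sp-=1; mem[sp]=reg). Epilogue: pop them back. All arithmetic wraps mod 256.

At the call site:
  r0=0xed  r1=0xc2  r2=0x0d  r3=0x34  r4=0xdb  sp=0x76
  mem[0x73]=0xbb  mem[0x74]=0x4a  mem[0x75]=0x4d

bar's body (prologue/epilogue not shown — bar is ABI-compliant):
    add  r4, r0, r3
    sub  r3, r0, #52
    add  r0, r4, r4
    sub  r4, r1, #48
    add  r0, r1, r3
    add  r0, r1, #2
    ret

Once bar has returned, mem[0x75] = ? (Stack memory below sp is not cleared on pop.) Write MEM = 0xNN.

prologue: push r4 → mem[0x75]=0xdb, sp=0x75
body[0] add  r4, r0, r3 → r4=0x21
body[1] sub  r3, r0, #52 → r3=0xb9
body[2] add  r0, r4, r4 → r0=0x42
body[3] sub  r4, r1, #48 → r4=0x92
body[4] add  r0, r1, r3 → r0=0x7b
body[5] add  r0, r1, #2 → r0=0xc4
epilogue: pop r4=0xdb, sp=0x76
prologue pushed ['r4'] at ['0x75']

MEM = 0xdb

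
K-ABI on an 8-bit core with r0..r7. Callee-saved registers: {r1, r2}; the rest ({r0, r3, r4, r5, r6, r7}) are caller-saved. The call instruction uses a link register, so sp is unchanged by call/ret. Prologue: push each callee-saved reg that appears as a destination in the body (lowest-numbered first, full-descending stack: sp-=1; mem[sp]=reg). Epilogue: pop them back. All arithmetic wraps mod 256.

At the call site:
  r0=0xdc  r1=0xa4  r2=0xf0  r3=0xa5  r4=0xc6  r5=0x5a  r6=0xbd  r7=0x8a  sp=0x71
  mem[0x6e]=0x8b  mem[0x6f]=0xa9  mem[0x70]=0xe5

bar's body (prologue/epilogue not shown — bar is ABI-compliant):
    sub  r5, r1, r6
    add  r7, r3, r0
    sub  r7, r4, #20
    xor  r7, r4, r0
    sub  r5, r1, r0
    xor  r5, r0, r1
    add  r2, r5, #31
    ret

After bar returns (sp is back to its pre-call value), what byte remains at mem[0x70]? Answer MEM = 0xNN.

prologue: push r2 -> mem[0x70]=0xf0, sp=0x70
body[0] sub  r5, r1, r6 -> r5=0xe7
body[1] add  r7, r3, r0 -> r7=0x81
body[2] sub  r7, r4, #20 -> r7=0xb2
body[3] xor  r7, r4, r0 -> r7=0x1a
body[4] sub  r5, r1, r0 -> r5=0xc8
body[5] xor  r5, r0, r1 -> r5=0x78
body[6] add  r2, r5, #31 -> r2=0x97
epilogue: pop r2=0xf0, sp=0x71
prologue pushed ['r2'] at ['0x70']

MEM = 0xf0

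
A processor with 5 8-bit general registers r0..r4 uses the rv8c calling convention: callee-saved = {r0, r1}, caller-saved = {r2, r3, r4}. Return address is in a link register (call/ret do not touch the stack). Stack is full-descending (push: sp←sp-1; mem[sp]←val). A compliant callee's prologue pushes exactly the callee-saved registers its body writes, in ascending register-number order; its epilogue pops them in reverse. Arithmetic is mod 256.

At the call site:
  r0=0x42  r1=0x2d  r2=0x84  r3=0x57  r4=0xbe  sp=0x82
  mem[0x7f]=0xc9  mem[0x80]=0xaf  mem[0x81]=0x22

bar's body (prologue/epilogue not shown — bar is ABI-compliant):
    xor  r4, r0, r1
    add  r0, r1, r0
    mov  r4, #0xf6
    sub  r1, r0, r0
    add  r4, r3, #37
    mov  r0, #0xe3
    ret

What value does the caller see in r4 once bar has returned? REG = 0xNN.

prologue: push r0 → mem[0x81]=0x42, sp=0x81
prologue: push r1 → mem[0x80]=0x2d, sp=0x80
body[0] xor  r4, r0, r1 → r4=0x6f
body[1] add  r0, r1, r0 → r0=0x6f
body[2] mov  r4, #0xf6 → r4=0xf6
body[3] sub  r1, r0, r0 → r1=0x00
body[4] add  r4, r3, #37 → r4=0x7c
body[5] mov  r0, #0xe3 → r0=0xe3
epilogue: pop r1=0x2d, sp=0x81
epilogue: pop r0=0x42, sp=0x82
r4 is caller-saved → body value

REG = 0x7c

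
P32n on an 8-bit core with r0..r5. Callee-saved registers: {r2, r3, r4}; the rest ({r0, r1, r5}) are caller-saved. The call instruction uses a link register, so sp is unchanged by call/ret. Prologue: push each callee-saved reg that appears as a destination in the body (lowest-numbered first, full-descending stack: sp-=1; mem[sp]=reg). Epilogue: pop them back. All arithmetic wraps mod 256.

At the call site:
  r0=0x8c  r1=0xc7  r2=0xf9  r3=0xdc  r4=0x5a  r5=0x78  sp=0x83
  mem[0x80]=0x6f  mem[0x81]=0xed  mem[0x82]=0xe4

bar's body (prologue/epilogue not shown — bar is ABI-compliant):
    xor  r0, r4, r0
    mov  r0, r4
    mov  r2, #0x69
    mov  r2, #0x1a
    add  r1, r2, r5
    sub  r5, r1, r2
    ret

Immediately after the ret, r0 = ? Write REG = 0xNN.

prologue: push r2 → mem[0x82]=0xf9, sp=0x82
body[0] xor  r0, r4, r0 → r0=0xd6
body[1] mov  r0, r4 → r0=0x5a
body[2] mov  r2, #0x69 → r2=0x69
body[3] mov  r2, #0x1a → r2=0x1a
body[4] add  r1, r2, r5 → r1=0x92
body[5] sub  r5, r1, r2 → r5=0x78
epilogue: pop r2=0xf9, sp=0x83
r0 is caller-saved → body value

REG = 0x5a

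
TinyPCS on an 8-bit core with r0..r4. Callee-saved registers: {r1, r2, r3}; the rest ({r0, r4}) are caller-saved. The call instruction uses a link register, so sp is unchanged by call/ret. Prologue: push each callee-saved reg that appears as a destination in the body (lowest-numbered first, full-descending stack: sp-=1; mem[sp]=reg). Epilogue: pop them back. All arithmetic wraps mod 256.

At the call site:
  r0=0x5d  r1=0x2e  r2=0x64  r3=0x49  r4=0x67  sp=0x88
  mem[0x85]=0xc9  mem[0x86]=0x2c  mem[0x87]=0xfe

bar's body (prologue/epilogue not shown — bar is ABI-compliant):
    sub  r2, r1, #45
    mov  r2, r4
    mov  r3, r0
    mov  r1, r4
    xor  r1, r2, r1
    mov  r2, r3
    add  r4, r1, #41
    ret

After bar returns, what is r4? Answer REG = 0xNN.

prologue: push r1 → mem[0x87]=0x2e, sp=0x87
prologue: push r2 → mem[0x86]=0x64, sp=0x86
prologue: push r3 → mem[0x85]=0x49, sp=0x85
body[0] sub  r2, r1, #45 → r2=0x01
body[1] mov  r2, r4 → r2=0x67
body[2] mov  r3, r0 → r3=0x5d
body[3] mov  r1, r4 → r1=0x67
body[4] xor  r1, r2, r1 → r1=0x00
body[5] mov  r2, r3 → r2=0x5d
body[6] add  r4, r1, #41 → r4=0x29
epilogue: pop r3=0x49, sp=0x86
epilogue: pop r2=0x64, sp=0x87
epilogue: pop r1=0x2e, sp=0x88
r4 is caller-saved → body value

REG = 0x29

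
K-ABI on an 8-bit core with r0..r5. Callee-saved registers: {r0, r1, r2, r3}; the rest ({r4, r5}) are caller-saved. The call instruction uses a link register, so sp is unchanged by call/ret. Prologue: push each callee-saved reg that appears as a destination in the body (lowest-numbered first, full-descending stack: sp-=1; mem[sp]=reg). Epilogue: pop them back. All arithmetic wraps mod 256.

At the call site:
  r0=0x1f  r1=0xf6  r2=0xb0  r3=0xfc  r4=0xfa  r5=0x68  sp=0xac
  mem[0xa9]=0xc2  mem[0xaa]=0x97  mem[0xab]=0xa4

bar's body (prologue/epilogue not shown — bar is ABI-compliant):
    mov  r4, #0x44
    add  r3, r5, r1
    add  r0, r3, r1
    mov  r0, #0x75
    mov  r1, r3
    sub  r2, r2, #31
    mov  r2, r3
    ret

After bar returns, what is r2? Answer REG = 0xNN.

prologue: push r0 → mem[0xab]=0x1f, sp=0xab
prologue: push r1 → mem[0xaa]=0xf6, sp=0xaa
prologue: push r2 → mem[0xa9]=0xb0, sp=0xa9
prologue: push r3 → mem[0xa8]=0xfc, sp=0xa8
body[0] mov  r4, #0x44 → r4=0x44
body[1] add  r3, r5, r1 → r3=0x5e
body[2] add  r0, r3, r1 → r0=0x54
body[3] mov  r0, #0x75 → r0=0x75
body[4] mov  r1, r3 → r1=0x5e
body[5] sub  r2, r2, #31 → r2=0x91
body[6] mov  r2, r3 → r2=0x5e
epilogue: pop r3=0xfc, sp=0xa9
epilogue: pop r2=0xb0, sp=0xaa
epilogue: pop r1=0xf6, sp=0xab
epilogue: pop r0=0x1f, sp=0xac
r2 is callee-saved → restored

REG = 0xb0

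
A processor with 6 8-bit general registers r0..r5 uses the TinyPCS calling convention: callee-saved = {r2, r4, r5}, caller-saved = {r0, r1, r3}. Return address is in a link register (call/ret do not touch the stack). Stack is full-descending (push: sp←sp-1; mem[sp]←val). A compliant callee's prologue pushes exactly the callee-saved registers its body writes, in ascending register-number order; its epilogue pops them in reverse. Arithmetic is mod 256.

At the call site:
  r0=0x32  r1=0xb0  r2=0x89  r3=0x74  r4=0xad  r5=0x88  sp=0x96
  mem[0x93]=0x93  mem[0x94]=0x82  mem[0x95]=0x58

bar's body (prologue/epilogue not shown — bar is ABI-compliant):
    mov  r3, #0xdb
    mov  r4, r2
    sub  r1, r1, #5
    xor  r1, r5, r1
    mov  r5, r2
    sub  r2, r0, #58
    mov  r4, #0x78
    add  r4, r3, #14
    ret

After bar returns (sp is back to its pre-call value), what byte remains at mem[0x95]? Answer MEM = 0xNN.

prologue: push r2 -> mem[0x95]=0x89, sp=0x95
prologue: push r4 -> mem[0x94]=0xad, sp=0x94
prologue: push r5 -> mem[0x93]=0x88, sp=0x93
body[0] mov  r3, #0xdb -> r3=0xdb
body[1] mov  r4, r2 -> r4=0x89
body[2] sub  r1, r1, #5 -> r1=0xab
body[3] xor  r1, r5, r1 -> r1=0x23
body[4] mov  r5, r2 -> r5=0x89
body[5] sub  r2, r0, #58 -> r2=0xf8
body[6] mov  r4, #0x78 -> r4=0x78
body[7] add  r4, r3, #14 -> r4=0xe9
epilogue: pop r5=0x88, sp=0x94
epilogue: pop r4=0xad, sp=0x95
epilogue: pop r2=0x89, sp=0x96
prologue pushed ['r2', 'r4', 'r5'] at ['0x95', '0x94', '0x93']

MEM = 0x89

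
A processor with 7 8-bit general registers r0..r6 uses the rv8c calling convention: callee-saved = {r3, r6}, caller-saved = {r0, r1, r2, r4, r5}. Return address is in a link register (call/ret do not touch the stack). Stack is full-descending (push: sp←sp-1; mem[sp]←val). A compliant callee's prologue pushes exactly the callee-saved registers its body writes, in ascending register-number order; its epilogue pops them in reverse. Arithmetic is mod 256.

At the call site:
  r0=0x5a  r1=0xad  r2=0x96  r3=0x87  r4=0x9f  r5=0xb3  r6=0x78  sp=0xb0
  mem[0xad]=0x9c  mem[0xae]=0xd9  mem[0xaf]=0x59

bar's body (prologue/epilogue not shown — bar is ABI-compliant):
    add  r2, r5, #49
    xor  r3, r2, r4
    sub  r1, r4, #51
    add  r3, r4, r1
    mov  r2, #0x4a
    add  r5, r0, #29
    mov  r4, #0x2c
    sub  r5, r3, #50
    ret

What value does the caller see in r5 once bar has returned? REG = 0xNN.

REG = 0xd9

prologue: push r3 → mem[0xaf]=0x87, sp=0xaf
body[0] add  r2, r5, #49 → r2=0xe4
body[1] xor  r3, r2, r4 → r3=0x7b
body[2] sub  r1, r4, #51 → r1=0x6c
body[3] add  r3, r4, r1 → r3=0x0b
body[4] mov  r2, #0x4a → r2=0x4a
body[5] add  r5, r0, #29 → r5=0x77
body[6] mov  r4, #0x2c → r4=0x2c
body[7] sub  r5, r3, #50 → r5=0xd9
epilogue: pop r3=0x87, sp=0xb0
r5 is caller-saved → body value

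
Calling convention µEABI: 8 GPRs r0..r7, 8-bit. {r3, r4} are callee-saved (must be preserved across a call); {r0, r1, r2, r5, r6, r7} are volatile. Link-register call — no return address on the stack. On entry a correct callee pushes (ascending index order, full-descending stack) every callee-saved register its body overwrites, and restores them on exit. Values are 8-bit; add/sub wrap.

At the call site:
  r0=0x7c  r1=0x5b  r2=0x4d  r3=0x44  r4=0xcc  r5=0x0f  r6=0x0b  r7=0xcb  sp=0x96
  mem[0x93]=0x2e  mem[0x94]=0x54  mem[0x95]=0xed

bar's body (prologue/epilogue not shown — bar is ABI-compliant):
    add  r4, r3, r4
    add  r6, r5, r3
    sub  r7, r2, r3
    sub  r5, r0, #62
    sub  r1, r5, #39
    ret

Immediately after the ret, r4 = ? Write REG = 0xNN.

REG = 0xcc

prologue: push r4 → mem[0x95]=0xcc, sp=0x95
body[0] add  r4, r3, r4 → r4=0x10
body[1] add  r6, r5, r3 → r6=0x53
body[2] sub  r7, r2, r3 → r7=0x09
body[3] sub  r5, r0, #62 → r5=0x3e
body[4] sub  r1, r5, #39 → r1=0x17
epilogue: pop r4=0xcc, sp=0x96
r4 is callee-saved → restored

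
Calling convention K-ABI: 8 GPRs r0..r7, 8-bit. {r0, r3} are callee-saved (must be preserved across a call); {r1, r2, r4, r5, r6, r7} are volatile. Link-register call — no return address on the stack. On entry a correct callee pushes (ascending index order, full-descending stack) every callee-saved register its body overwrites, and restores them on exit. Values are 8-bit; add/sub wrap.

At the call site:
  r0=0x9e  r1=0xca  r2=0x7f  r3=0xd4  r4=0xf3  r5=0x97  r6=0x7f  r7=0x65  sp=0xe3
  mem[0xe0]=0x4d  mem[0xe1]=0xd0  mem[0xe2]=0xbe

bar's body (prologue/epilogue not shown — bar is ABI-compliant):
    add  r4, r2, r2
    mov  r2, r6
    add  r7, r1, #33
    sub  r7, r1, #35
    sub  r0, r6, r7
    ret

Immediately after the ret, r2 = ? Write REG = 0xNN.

REG = 0x7f

prologue: push r0 → mem[0xe2]=0x9e, sp=0xe2
body[0] add  r4, r2, r2 → r4=0xfe
body[1] mov  r2, r6 → r2=0x7f
body[2] add  r7, r1, #33 → r7=0xeb
body[3] sub  r7, r1, #35 → r7=0xa7
body[4] sub  r0, r6, r7 → r0=0xd8
epilogue: pop r0=0x9e, sp=0xe3
r2 is caller-saved → body value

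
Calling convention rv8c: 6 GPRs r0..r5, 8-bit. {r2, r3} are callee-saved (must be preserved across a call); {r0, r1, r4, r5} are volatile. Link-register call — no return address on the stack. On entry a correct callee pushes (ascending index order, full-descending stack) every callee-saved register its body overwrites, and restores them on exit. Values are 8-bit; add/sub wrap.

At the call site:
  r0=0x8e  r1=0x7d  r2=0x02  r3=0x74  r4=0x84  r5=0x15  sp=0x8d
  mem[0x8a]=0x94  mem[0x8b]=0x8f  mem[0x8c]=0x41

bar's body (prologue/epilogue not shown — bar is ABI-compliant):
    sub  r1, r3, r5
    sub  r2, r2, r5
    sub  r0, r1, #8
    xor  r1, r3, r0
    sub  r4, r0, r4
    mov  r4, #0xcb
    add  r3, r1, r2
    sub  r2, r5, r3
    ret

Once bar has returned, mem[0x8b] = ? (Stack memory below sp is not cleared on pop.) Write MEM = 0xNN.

prologue: push r2 -> mem[0x8c]=0x02, sp=0x8c
prologue: push r3 -> mem[0x8b]=0x74, sp=0x8b
body[0] sub  r1, r3, r5 -> r1=0x5f
body[1] sub  r2, r2, r5 -> r2=0xed
body[2] sub  r0, r1, #8 -> r0=0x57
body[3] xor  r1, r3, r0 -> r1=0x23
body[4] sub  r4, r0, r4 -> r4=0xd3
body[5] mov  r4, #0xcb -> r4=0xcb
body[6] add  r3, r1, r2 -> r3=0x10
body[7] sub  r2, r5, r3 -> r2=0x05
epilogue: pop r3=0x74, sp=0x8c
epilogue: pop r2=0x02, sp=0x8d
prologue pushed ['r2', 'r3'] at ['0x8c', '0x8b']

MEM = 0x74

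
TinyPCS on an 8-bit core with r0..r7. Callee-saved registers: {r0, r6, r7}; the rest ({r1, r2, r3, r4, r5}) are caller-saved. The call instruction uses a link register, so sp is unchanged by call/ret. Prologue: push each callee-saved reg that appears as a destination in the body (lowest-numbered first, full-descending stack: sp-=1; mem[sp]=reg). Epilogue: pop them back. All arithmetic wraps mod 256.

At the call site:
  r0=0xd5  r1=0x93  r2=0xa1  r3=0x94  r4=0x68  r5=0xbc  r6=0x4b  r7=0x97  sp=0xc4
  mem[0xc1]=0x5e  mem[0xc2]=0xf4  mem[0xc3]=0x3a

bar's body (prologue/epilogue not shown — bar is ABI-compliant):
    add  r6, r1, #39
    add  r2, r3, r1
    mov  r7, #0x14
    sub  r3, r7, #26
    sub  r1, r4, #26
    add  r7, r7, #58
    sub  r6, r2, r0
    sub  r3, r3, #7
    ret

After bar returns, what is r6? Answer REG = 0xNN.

prologue: push r6 -> mem[0xc3]=0x4b, sp=0xc3
prologue: push r7 -> mem[0xc2]=0x97, sp=0xc2
body[0] add  r6, r1, #39 -> r6=0xba
body[1] add  r2, r3, r1 -> r2=0x27
body[2] mov  r7, #0x14 -> r7=0x14
body[3] sub  r3, r7, #26 -> r3=0xfa
body[4] sub  r1, r4, #26 -> r1=0x4e
body[5] add  r7, r7, #58 -> r7=0x4e
body[6] sub  r6, r2, r0 -> r6=0x52
body[7] sub  r3, r3, #7 -> r3=0xf3
epilogue: pop r7=0x97, sp=0xc3
epilogue: pop r6=0x4b, sp=0xc4
r6 is callee-saved -> restored

REG = 0x4b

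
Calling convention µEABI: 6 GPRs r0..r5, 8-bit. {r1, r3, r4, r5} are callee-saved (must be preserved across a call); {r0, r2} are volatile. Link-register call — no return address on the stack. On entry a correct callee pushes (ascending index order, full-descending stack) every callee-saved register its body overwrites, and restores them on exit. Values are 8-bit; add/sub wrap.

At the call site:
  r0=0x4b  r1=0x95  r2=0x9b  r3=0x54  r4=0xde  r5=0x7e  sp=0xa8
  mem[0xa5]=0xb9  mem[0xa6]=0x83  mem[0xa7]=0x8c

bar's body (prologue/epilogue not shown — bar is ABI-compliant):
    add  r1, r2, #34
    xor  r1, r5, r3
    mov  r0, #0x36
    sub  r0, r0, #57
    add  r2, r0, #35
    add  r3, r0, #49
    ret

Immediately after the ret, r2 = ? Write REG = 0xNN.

prologue: push r1 -> mem[0xa7]=0x95, sp=0xa7
prologue: push r3 -> mem[0xa6]=0x54, sp=0xa6
body[0] add  r1, r2, #34 -> r1=0xbd
body[1] xor  r1, r5, r3 -> r1=0x2a
body[2] mov  r0, #0x36 -> r0=0x36
body[3] sub  r0, r0, #57 -> r0=0xfd
body[4] add  r2, r0, #35 -> r2=0x20
body[5] add  r3, r0, #49 -> r3=0x2e
epilogue: pop r3=0x54, sp=0xa7
epilogue: pop r1=0x95, sp=0xa8
r2 is caller-saved -> body value

REG = 0x20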